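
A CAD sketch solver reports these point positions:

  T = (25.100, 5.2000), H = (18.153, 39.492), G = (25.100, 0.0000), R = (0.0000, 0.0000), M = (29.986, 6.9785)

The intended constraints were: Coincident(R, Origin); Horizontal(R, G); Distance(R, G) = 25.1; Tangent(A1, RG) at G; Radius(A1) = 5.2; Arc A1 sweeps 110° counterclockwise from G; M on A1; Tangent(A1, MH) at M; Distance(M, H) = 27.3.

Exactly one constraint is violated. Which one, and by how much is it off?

Distance(M, H) = 27.3 — off by 7.30.

R = (0.00, 0.00) ✓; R.y = 0.00, G.y = 0.00 ✓; |RG| = 25.10 ✓; ∠(TG, GR) = 90.00° ✓; |TG| = 5.200 ✓; bearing(T→M) − bearing(T→G) = 110.0° ✓; |TM| = 5.200 ✓; ∠(TM, MH) = 90.00° ✓; |MH| = 34.60 ✗.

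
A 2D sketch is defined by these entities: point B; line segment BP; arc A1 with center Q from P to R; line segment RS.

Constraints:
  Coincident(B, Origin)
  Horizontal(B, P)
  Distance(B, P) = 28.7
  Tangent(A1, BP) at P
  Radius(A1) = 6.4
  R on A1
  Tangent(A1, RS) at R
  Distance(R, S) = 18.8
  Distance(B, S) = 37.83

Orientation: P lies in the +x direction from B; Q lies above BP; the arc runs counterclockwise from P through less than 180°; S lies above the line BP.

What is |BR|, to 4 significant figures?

35.72

Checks: |QP| = 6.400 ✓; |QR| = 6.400 ✓; ∠(QR, RS) = 90.00° ✓; |RS| = 18.80 ✓; |BS| = 37.83 ✓.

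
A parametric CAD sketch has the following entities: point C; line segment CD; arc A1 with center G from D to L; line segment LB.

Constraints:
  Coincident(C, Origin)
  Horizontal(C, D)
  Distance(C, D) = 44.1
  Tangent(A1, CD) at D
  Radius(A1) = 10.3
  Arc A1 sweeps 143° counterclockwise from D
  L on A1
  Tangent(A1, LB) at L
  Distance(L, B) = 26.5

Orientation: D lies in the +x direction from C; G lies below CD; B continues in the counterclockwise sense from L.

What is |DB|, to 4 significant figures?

37.58

On A1, D sits at bearing 90° from G; a 143° counterclockwise sweep puts L at bearing 233°, so L = G + 10.3·(cos 233°, sin 233°) = (37.90, -18.53). The tangent condition forces GL to be normal to LB, so LB runs along (−sin 233°, cos 233°); with |LB| = 26.5, B = (59.07, -34.47). Then |DB| = |B − D| = 37.58.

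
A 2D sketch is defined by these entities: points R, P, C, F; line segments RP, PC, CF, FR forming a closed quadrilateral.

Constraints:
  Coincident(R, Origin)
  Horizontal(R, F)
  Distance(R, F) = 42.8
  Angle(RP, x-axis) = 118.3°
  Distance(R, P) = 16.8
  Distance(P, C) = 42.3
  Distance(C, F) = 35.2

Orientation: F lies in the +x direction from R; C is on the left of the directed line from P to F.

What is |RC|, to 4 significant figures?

44.70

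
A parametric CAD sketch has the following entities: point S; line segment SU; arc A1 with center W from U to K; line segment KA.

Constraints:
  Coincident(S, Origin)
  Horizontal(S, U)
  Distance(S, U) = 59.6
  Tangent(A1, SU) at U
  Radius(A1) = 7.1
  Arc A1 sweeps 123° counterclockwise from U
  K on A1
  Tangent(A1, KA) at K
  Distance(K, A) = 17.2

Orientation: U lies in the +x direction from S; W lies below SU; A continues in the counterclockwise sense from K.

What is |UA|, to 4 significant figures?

25.62

S is at the origin; S and U share the same y with |SU| = 59.6 and U on the +x side, so U = (59.60, 0.000). Tangency of A1 to SU means the radius WU is perpendicular to SU, so W = U + (0, -7.1) = (59.60, -7.100). On A1, U sits at bearing 90° from W; a 123° counterclockwise sweep puts K at bearing 213°, so K = W + 7.1·(cos 213°, sin 213°) = (53.65, -10.97). The tangent condition forces WK to be normal to KA, so KA runs along (−sin 213°, cos 213°); with |KA| = 17.2, A = (63.01, -25.39). Then |UA| = |A − U| = 25.62.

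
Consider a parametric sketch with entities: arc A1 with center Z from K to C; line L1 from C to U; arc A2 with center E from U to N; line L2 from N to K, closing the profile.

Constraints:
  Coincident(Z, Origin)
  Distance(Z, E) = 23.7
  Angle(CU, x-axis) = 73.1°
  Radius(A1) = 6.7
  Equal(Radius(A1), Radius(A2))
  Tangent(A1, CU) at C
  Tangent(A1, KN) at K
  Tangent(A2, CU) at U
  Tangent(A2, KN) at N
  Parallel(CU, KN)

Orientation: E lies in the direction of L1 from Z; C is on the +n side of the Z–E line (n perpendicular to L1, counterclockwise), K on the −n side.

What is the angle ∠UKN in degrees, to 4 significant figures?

29.48°

The slot axis is L1's direction at 73.1°, so u = (cos 73.1°, sin 73.1°) = (0.2907, 0.9568) and n = (−sin 73.1°, cos 73.1°) = (-0.9568, 0.2907). Z is at the origin and E lies 23.7 along u from Z, so E = 23.7·u = (6.890, 22.68). Tangency of A1 to both parallel lines with radius 6.7 puts C and K at Z ± 6.7·n: C = (-6.411, 1.948), K = (6.411, -1.948). Equal radii place U and N the same way about E: U = E + 6.7·n = (0.4790, 24.62), N = E − 6.7·n = (13.30, 20.73). Then cos ∠UKN = KU·KN / (|KU||KN|), giving 29.48°.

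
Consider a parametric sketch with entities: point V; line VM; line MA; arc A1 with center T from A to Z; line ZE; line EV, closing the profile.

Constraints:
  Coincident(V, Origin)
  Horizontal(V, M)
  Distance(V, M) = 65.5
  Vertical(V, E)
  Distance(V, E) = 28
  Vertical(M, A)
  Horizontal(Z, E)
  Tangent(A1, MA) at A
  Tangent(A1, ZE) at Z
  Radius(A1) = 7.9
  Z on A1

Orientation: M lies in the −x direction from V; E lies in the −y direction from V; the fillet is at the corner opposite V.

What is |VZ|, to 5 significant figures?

64.045

V is at the origin; V and M share the same y with |VM| = 65.5 and M on the −x side, so M = (-65.500, 0.0000). VE is vertical with |VE| = 28.0 and E on the −y side, so E = (0.0000, -28.000). The virtual corner opposite V is at (-65.500, -28.000). The tangent condition forces TA to be normal to MA and since A1 is tangent to ZE there, TZ ⟂ ZE, with radius 7.9, so the center T sits 7.9 in from both sides at T = (-57.600, -20.100). That places the tangent points at A = (-65.500, -20.100) on MA and Z = (-57.600, -28.000) on ZE. Then |VZ| = |Z − V| = 64.045.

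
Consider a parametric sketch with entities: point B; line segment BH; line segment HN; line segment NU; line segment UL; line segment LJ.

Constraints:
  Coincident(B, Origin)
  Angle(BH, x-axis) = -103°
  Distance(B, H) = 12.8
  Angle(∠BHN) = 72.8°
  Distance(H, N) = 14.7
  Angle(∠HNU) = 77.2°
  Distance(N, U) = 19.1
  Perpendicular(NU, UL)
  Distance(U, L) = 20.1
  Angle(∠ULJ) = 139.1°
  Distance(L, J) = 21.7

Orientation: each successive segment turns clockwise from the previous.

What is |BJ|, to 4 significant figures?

30.09

B is at the origin; BH runs at -103.0° with length 12.8, so H = (-2.879, -12.47). ∠BHN = 72.8° gives HN at 149.8° from the x-axis; with |HN| = 14.7, N = (-15.58, -5.078). ∠HNU = 77.2° gives NU at 47.00° from the x-axis; with |NU| = 19.1, U = (-2.558, 8.891). The perpendicularity gives UL at right angles to NU, so UL runs at -43.00°; with |UL| = 20.1, L = (12.14, -4.817). ∠ULJ = 139.1° gives LJ at -83.90° from the x-axis; with |LJ| = 21.7, J = (14.45, -26.39). Then |BJ| = |J − B| = 30.09.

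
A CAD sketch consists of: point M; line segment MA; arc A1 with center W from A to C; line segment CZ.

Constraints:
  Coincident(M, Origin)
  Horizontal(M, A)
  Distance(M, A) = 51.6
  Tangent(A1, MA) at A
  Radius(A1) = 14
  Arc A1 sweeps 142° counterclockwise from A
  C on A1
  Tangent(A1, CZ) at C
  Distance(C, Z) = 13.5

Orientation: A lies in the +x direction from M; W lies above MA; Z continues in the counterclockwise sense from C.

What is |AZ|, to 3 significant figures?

33.4

On A1, A sits at bearing -90° from W; a 142° counterclockwise sweep puts C at bearing 52°, so C = W + 14.0·(cos 52°, sin 52°) = (60.2, 25.0). A1 meets CZ tangentially, so WC is at right angles to CZ, so CZ runs along (−sin 52°, cos 52°); with |CZ| = 13.5, Z = (49.6, 33.3). Then |AZ| = |Z − A| = 33.4.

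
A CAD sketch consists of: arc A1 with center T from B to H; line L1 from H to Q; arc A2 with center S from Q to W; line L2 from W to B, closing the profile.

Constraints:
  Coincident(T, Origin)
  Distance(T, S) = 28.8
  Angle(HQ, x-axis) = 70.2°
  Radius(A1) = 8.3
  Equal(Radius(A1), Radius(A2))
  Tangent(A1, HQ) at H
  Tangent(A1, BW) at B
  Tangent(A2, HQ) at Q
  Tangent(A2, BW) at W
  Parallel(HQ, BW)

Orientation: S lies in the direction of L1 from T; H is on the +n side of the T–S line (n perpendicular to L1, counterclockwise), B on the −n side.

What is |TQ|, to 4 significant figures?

29.97

Tangency of A1 to both parallel lines with radius 8.3 puts H and B at T ± 8.3·n: H = (-7.809, 2.812), B = (7.809, -2.812). Equal radii place Q and W the same way about S: Q = S + 8.3·n = (1.946, 29.91), W = S − 8.3·n = (17.56, 24.29). Then |TQ| = |Q − T| = 29.97.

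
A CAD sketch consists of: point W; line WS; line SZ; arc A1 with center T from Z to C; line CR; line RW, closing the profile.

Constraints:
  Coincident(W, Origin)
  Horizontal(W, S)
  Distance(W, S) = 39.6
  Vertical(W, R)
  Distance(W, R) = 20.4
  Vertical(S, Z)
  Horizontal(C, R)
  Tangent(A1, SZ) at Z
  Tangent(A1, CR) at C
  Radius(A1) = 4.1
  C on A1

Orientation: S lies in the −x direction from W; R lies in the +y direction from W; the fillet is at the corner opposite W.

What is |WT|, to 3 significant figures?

39.1

WR is vertical with |WR| = 20.4 and R on the +y side, so R = (0.00, 20.4). The virtual corner opposite W is at (-39.6, 20.4). The tangent condition forces TZ to be normal to SZ and since A1 is tangent to CR there, TC ⟂ CR, with radius 4.1, so the center T sits 4.1 in from both sides at T = (-35.5, 16.3). Then |WT| = |T − W| = 39.1.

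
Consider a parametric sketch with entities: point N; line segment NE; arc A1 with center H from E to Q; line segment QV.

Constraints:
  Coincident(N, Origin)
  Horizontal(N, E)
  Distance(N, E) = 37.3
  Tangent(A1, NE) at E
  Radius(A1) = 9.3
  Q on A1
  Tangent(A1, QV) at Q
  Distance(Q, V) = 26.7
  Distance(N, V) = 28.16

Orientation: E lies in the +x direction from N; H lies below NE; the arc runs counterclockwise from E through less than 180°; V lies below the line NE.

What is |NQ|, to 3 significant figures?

30.2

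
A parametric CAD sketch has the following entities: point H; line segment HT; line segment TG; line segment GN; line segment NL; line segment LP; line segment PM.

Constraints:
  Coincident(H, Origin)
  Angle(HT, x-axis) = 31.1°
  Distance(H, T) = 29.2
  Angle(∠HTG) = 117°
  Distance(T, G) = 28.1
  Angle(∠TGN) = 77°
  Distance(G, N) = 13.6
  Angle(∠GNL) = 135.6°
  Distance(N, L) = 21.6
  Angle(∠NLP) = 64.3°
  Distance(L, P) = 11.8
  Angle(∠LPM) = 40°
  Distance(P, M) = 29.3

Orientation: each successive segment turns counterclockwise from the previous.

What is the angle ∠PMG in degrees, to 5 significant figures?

49.109°

H is at the origin; HT runs at 31.1° with length 29.2, so T = (25.003, 15.083). ∠HTG = 117.0° gives TG at 94.100° from the x-axis; with |TG| = 28.1, G = (22.994, 43.111). ∠TGN = 77.0° gives GN at -162.90° from the x-axis; with |GN| = 13.6, N = (9.9951, 39.112). ∠GNL = 135.6° gives NL at -118.50° from the x-axis; with |NL| = 21.6, L = (-0.31149, 20.129). ∠NLP = 64.3° gives LP at -2.8000° from the x-axis; with |LP| = 11.8, P = (11.474, 19.553). ∠LPM = 40.0° gives PM at 137.20° from the x-axis; with |PM| = 29.3, M = (-10.024, 39.461). Then cos ∠PMG = MP·MG / (|MP||MG|), giving 49.109°.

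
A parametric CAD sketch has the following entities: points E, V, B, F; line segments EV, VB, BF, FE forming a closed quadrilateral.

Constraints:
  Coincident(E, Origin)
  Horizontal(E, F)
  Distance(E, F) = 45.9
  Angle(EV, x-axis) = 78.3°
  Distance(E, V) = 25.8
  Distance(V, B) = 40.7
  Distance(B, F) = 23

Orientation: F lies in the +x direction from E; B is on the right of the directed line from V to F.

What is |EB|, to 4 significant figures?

27.23

Checks: |VB| = 40.70 ✓; |BF| = 23.00 ✓.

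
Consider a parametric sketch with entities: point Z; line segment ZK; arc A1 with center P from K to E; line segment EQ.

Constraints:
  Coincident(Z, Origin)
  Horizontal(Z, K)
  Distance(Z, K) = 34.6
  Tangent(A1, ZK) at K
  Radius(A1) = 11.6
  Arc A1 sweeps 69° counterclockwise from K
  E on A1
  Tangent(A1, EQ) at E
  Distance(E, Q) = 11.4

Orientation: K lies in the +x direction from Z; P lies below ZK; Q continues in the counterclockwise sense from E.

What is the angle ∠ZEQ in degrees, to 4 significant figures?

86.39°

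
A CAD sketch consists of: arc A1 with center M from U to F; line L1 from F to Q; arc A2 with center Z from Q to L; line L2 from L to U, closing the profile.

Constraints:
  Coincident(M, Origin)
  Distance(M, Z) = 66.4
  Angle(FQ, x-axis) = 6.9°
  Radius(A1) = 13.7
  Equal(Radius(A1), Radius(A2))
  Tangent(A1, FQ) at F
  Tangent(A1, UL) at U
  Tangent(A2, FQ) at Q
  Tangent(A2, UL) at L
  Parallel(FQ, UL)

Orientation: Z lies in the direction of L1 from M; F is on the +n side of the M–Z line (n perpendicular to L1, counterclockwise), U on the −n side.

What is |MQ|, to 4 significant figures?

67.80

The slot axis is L1's direction at 6.9°, so u = (cos 6.9°, sin 6.9°) = (0.9928, 0.1201) and n = (−sin 6.9°, cos 6.9°) = (-0.1201, 0.9928). M is at the origin and Z lies 66.4 along u from M, so Z = 66.4·u = (65.92, 7.977). Tangency of A1 to both parallel lines with radius 13.7 puts F and U at M ± 13.7·n: F = (-1.646, 13.60), U = (1.646, -13.60). Equal radii place Q and L the same way about Z: Q = Z + 13.7·n = (64.27, 21.58), L = Z − 13.7·n = (67.56, -5.624). Then |MQ| = |Q − M| = 67.80.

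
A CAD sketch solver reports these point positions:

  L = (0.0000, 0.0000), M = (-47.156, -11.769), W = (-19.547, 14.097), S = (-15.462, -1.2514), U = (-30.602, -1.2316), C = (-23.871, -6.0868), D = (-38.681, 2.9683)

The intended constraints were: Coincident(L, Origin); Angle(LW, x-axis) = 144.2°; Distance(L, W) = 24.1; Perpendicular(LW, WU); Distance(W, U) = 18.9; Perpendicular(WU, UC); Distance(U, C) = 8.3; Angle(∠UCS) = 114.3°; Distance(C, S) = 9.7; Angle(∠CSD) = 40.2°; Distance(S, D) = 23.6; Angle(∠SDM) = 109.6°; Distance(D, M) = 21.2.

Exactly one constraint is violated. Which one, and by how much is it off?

Distance(D, M) = 21.2 — off by 4.20.

L = (0.00, 0.00) ✓; LW at 144.2° ✓; |LW| = 24.10 ✓; ∠(LW, WU) = 90.00° ✓; |WU| = 18.90 ✓; ∠(WU, UC) = 90.00° ✓; |UC| = 8.299 ✓; ∠UCS = 114.3° ✓; |CS| = 9.700 ✓; ∠CSD = 40.20° ✓; |SD| = 23.60 ✓; ∠SDM = 109.6° ✓; |DM| = 17.00 ✗.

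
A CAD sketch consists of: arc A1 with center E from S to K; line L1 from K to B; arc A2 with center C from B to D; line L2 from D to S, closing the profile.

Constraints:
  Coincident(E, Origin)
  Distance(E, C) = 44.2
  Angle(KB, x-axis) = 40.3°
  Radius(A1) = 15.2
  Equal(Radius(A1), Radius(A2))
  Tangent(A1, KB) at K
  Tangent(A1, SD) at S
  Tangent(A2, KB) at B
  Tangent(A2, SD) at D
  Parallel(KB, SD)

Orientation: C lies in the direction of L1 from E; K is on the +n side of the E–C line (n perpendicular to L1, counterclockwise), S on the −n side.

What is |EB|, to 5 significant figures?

46.741

The slot axis is L1's direction at 40.3°, so u = (cos 40.3°, sin 40.3°) = (0.76267, 0.64679) and n = (−sin 40.3°, cos 40.3°) = (-0.64679, 0.76267). E is at the origin and C lies 44.2 along u from E, so C = 44.2·u = (33.710, 28.588). Tangency of A1 to both parallel lines with radius 15.2 puts K and S at E ± 15.2·n: K = (-9.8312, 11.593), S = (9.8312, -11.593). Equal radii place B and D the same way about C: B = C + 15.2·n = (23.879, 40.181), D = C − 15.2·n = (43.541, 16.996). Then |EB| = |B − E| = 46.741.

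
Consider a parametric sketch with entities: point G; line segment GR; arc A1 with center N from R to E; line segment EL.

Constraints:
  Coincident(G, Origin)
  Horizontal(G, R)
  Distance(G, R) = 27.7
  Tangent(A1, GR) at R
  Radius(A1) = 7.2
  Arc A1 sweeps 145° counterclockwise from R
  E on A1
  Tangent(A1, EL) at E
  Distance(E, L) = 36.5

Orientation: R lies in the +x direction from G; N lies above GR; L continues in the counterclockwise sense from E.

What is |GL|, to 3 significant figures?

34.1

On A1, R sits at bearing -90° from N; a 145° counterclockwise sweep puts E at bearing 55°, so E = N + 7.2·(cos 55°, sin 55°) = (31.8, 13.1). The tangent condition forces NE to be normal to EL, so EL runs along (−sin 55°, cos 55°); with |EL| = 36.5, L = (1.93, 34.0). Then |GL| = |L − G| = 34.1.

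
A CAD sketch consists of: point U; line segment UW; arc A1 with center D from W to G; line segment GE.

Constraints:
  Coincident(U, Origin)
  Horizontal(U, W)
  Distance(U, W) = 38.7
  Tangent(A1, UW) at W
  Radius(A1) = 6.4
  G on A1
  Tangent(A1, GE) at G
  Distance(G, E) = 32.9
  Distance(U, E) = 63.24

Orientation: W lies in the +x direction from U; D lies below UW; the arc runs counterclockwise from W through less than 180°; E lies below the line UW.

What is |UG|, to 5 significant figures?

34.699

U is at the origin; UW is horizontal with |UW| = 38.7 and W on the +x side, so W = (38.700, 0.0000). Tangency of A1 to UW means the radius DW is perpendicular to UW, so D = W + (0, -6.4) = (38.700, -6.4000). Since DG ⟂ GE (tangency), |DE| = √(6.4² + 32.9²) = 33.517 regardless of where G sits on A1. So E lies on both circle(U, 63.24) and circle(D, 33.517); the below-UW intersection is E = (50.809, -37.653). G is the foot of the tangent from E: G = (33.284, -9.8092).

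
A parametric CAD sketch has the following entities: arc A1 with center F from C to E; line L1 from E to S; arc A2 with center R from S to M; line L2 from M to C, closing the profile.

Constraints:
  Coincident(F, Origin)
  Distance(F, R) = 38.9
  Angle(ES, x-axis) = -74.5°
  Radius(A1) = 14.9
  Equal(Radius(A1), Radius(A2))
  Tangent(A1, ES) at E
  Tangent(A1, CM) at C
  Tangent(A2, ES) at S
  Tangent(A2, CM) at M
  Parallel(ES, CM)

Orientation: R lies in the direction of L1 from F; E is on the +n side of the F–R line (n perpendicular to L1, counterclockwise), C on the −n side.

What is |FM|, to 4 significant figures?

41.66

Tangency of A1 to both parallel lines with radius 14.9 puts E and C at F ± 14.9·n: E = (14.36, 3.982), C = (-14.36, -3.982). Equal radii place S and M the same way about R: S = R + 14.9·n = (24.75, -33.50), M = R − 14.9·n = (-3.963, -41.47). Then |FM| = |M − F| = 41.66.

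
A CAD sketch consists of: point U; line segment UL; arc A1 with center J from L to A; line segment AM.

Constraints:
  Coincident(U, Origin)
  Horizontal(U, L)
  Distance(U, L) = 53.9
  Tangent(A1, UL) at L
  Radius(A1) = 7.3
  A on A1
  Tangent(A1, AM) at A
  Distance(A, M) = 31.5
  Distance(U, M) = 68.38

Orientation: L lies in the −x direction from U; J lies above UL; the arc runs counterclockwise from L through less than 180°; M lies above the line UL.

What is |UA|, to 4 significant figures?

47.82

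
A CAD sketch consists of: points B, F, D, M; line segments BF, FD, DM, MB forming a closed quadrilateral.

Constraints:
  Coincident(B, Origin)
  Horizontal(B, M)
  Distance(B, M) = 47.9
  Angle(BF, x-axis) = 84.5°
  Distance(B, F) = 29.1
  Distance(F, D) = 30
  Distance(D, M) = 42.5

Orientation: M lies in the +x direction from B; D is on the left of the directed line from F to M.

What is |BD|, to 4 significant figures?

49.87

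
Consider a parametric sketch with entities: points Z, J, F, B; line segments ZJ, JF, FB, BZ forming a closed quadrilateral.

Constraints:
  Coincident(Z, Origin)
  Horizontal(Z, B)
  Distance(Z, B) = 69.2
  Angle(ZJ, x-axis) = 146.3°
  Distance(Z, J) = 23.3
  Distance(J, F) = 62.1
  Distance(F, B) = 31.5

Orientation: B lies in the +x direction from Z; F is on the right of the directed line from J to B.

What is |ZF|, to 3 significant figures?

39.8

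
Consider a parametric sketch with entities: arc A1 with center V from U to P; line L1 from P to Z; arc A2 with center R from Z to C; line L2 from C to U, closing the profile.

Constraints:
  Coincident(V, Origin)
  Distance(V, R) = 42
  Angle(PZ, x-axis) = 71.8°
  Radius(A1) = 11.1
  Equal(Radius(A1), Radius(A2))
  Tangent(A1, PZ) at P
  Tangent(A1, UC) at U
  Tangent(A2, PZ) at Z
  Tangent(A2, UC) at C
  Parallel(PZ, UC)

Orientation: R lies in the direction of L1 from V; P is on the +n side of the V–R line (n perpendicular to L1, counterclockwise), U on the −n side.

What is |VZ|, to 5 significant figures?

43.442

Tangency of A1 to both parallel lines with radius 11.1 puts P and U at V ± 11.1·n: P = (-10.545, 3.4669), U = (10.545, -3.4669). Equal radii place Z and C the same way about R: Z = R + 11.1·n = (2.5734, 43.366), C = R − 11.1·n = (23.663, 36.432). Then |VZ| = |Z − V| = 43.442.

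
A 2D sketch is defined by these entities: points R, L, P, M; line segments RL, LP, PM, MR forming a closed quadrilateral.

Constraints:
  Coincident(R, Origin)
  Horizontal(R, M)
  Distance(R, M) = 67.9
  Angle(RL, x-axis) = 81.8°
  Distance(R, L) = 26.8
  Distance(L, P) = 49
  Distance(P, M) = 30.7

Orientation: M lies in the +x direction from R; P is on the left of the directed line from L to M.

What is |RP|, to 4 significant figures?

59.21

Checks: |LP| = 49.00 ✓; |PM| = 30.70 ✓.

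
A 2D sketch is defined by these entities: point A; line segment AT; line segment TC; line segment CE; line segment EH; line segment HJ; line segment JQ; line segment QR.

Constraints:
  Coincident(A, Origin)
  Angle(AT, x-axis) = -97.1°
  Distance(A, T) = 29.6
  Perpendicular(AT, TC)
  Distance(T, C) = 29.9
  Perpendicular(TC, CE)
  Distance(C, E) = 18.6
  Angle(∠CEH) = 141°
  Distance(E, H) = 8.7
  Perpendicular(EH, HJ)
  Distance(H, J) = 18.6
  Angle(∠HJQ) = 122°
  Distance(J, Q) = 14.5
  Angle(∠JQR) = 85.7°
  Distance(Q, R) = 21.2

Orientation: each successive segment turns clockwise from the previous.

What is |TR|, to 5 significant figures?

32.705

∠HJQ = 122.0° gives JQ at -104.10° from the x-axis; with |JQ| = 14.5, Q = (-15.397, -28.653). ∠JQR = 85.7° gives QR at 161.60° from the x-axis; with |QR| = 21.2, R = (-35.513, -21.961). Then |TR| = |R − T| = 32.705.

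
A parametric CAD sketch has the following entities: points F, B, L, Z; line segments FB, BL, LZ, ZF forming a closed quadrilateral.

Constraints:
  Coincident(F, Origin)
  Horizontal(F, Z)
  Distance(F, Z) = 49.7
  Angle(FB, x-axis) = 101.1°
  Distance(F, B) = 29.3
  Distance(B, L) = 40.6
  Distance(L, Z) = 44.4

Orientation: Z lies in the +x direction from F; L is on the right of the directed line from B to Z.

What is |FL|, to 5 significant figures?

11.903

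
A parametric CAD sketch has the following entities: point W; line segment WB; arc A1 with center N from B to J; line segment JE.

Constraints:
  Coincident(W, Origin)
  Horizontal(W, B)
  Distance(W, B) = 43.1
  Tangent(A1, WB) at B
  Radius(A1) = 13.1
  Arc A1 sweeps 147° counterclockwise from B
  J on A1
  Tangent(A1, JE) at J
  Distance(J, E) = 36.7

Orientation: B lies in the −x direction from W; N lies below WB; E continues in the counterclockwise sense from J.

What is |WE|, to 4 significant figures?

48.18

On A1, B sits at bearing 90° from N; a 147° counterclockwise sweep puts J at bearing 237°, so J = N + 13.1·(cos 237°, sin 237°) = (-50.23, -24.09). A1 meets JE tangentially, so NJ is at right angles to JE, so JE runs along (−sin 237°, cos 237°); with |JE| = 36.7, E = (-19.46, -44.07). Then |WE| = |E − W| = 48.18.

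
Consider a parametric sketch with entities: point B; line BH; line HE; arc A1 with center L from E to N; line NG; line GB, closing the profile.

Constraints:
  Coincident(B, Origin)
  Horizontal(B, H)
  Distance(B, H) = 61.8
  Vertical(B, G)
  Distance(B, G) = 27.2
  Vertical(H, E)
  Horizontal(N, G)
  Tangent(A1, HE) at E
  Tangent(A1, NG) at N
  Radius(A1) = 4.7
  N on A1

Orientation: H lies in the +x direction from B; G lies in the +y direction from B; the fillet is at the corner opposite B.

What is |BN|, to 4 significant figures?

63.25

The virtual corner opposite B is at (61.80, 27.20). A1 meets HE tangentially, so LE is at right angles to HE and A1 meets NG tangentially, so LN is at right angles to NG, with radius 4.7, so the center L sits 4.7 in from both sides at L = (57.10, 22.50). That places the tangent points at E = (61.80, 22.50) on HE and N = (57.10, 27.20) on NG. Then |BN| = |N − B| = 63.25.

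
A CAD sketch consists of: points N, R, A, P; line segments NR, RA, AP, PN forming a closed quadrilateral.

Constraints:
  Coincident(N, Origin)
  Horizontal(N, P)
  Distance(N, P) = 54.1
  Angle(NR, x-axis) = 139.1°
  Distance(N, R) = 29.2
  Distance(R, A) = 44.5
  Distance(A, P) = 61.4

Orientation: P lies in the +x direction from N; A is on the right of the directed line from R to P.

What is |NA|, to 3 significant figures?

21.6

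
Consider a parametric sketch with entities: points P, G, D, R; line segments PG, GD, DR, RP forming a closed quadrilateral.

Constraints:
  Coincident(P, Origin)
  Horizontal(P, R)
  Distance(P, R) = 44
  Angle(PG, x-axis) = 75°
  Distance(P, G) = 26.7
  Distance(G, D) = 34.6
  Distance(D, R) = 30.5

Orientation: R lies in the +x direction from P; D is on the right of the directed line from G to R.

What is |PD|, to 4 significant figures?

16.59

P is at the origin; P and R share the same y with |PR| = 44.0 and R in +x, so R = (44.0, 0). PG runs at 75.0° with |PG| = 26.7, so G = (6.910, 25.79). D is determined by |GD| = 34.6 and |DR| = 30.5 together: it lies at the intersection of circle(G, 34.6) and circle(R, 30.5). With |GR| = 45.17, the foot of the radical line on GR is 25.54 from G and the perpendicular offset is √(34.6² − 25.54²) = 23.34. Taking the right-of-GR solution: D = (14.56, -7.955).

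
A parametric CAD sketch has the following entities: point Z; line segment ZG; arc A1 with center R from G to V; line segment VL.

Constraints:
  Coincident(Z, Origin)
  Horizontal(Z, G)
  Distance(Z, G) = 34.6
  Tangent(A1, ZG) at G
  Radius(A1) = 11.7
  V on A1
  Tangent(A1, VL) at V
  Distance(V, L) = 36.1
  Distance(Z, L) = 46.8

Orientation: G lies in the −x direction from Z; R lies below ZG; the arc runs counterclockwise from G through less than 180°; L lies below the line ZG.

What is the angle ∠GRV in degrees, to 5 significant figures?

138.80°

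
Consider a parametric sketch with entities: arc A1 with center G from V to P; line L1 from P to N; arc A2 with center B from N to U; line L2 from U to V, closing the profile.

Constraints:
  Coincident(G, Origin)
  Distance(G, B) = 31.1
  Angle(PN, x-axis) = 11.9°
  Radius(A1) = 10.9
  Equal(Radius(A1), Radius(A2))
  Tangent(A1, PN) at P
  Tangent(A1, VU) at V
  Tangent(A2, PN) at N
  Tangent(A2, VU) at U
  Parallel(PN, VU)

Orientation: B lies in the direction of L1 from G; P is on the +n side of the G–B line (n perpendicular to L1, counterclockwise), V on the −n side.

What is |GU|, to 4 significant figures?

32.95

The slot axis is L1's direction at 11.9°, so u = (cos 11.9°, sin 11.9°) = (0.9785, 0.2062) and n = (−sin 11.9°, cos 11.9°) = (-0.2062, 0.9785). G is at the origin and B lies 31.1 along u from G, so B = 31.1·u = (30.43, 6.413). Tangency of A1 to both parallel lines with radius 10.9 puts P and V at G ± 10.9·n: P = (-2.248, 10.67), V = (2.248, -10.67). Equal radii place N and U the same way about B: N = B + 10.9·n = (28.18, 17.08), U = B − 10.9·n = (32.68, -4.253). Then |GU| = |U − G| = 32.95.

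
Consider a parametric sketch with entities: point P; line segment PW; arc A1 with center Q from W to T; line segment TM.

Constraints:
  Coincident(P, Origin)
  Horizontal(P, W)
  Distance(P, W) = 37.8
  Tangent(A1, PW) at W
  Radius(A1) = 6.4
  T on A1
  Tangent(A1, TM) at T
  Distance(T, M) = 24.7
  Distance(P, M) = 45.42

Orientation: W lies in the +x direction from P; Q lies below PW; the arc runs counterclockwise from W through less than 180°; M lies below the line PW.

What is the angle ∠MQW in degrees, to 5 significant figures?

168.70°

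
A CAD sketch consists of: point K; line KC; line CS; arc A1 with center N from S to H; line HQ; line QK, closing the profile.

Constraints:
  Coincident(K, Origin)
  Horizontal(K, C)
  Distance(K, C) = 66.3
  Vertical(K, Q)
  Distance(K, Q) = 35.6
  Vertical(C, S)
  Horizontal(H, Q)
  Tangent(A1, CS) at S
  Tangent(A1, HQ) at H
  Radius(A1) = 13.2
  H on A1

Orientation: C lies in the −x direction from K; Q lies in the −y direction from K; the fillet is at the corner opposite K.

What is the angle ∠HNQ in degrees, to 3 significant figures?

76.0°

The virtual corner opposite K is at (-66.3, -35.6). Tangency of A1 to CS means the radius NS is perpendicular to CS and since A1 is tangent to HQ there, NH ⟂ HQ, with radius 13.2, so the center N sits 13.2 in from both sides at N = (-53.1, -22.4). That places the tangent points at S = (-66.3, -22.4) on CS and H = (-53.1, -35.6) on HQ. Then cos ∠HNQ = NH·NQ / (|NH||NQ|), giving 76.0°.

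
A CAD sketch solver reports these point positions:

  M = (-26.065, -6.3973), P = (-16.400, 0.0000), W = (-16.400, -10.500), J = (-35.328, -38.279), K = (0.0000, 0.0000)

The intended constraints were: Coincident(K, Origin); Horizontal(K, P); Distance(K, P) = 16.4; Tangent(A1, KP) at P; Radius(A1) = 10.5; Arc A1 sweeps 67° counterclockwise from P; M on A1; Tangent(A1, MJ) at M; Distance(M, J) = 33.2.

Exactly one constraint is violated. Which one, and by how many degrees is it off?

Tangent(A1, MJ) at M — off by 6.80°.

K = (0.00, 0.00) ✓; K.y = 0.00, P.y = 0.00 ✓; |KP| = 16.40 ✓; ∠(WP, PK) = 90.00° ✓; |WP| = 10.50 ✓; bearing(W→M) − bearing(W→P) = 67.00° ✓; |WM| = 10.50 ✓; ∠(WM, MJ) = 83.20° ✗; |MJ| = 33.20 ✓.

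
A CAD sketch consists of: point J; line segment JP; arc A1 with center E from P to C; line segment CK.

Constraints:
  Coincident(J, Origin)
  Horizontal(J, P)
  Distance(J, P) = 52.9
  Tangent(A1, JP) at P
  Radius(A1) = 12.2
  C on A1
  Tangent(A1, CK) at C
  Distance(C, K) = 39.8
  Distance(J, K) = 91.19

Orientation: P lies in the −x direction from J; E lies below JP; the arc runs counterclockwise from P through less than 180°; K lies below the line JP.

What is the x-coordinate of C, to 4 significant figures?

-64.09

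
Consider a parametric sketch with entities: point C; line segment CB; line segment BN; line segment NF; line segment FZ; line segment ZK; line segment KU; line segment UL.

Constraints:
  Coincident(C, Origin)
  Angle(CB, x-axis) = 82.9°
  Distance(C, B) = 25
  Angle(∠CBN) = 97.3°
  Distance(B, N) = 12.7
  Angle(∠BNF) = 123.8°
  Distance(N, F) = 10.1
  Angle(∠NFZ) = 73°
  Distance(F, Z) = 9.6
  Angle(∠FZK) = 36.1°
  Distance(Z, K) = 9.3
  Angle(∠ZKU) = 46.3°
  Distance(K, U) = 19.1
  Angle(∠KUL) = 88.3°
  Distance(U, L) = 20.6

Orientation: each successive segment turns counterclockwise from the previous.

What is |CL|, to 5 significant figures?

0.73665

C is at the origin; CB runs at 82.9° with length 25.0, so B = (3.0900, 24.808). ∠CBN = 97.3° gives BN at 165.60° from the x-axis; with |BN| = 12.7, N = (-9.2110, 27.967). ∠BNF = 123.8° gives NF at -138.20° from the x-axis; with |NF| = 10.1, F = (-16.740, 21.235). ∠NFZ = 73.0° gives FZ at -31.200° from the x-axis; with |FZ| = 9.6, Z = (-8.5288, 16.262). ∠FZK = 36.1° gives ZK at 112.70° from the x-axis; with |ZK| = 9.3, K = (-12.118, 24.841). ∠ZKU = 46.3° gives KU at -113.60° from the x-axis; with |KU| = 19.1, U = (-19.764, 7.3387). ∠KUL = 88.3° gives UL at -21.900° from the x-axis; with |UL| = 20.6, L = (-0.65095, -0.34485). Then |CL| = |L − C| = 0.73665.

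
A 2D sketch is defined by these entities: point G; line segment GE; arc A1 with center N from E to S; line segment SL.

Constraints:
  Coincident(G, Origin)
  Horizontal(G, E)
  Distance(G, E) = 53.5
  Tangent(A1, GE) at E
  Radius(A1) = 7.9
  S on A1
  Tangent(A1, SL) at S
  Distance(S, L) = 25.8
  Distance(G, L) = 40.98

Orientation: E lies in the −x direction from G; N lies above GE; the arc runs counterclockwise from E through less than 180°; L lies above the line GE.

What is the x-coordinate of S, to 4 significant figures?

-46.94

G is at the origin; GE is horizontal with |GE| = 53.5 and E on the −x side, so E = (-53.50, 0.000). A1 meets GE tangentially, so NE is at right angles to GE, so N = E + (0, 7.9) = (-53.50, 7.900). Since NS ⟂ SL (tangency), |NL| = √(7.9² + 25.8²) = 26.98 regardless of where S sits on A1. So L lies on both circle(G, 40.98) and circle(N, 26.98); the above-GE intersection is L = (-32.55, 24.90). S is the foot of the tangent from L: S = (-46.94, 3.492).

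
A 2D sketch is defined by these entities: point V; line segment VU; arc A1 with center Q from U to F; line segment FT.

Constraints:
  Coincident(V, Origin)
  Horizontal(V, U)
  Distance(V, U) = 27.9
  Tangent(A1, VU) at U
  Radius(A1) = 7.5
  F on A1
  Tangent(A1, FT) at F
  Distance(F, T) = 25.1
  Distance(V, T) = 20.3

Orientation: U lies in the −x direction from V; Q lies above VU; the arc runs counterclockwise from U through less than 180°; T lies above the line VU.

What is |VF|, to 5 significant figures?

22.746

Checks: ∠(QU, UV) = 90.00° ✓; |QF| = 7.500 ✓; ∠(QF, FT) = 90.00° ✓; |FT| = 25.10 ✓; |VT| = 20.30 ✓.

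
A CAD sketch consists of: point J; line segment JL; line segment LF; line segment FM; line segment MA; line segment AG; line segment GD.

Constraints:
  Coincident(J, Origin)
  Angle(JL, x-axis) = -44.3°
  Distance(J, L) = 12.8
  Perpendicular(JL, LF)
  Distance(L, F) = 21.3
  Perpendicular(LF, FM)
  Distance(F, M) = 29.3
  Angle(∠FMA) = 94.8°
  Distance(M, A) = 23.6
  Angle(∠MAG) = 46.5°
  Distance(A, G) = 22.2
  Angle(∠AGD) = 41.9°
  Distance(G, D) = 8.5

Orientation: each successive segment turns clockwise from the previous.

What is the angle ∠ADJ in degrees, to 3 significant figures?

70.1°

J is at the origin; JL runs at -44.3° with length 12.8, so L = (9.16, -8.94). The perpendicularity gives LF at right angles to JL, so LF runs at -134°; with |LF| = 21.3, F = (-5.72, -24.2). LF ⟂ FM, so FM runs at 136°; with |FM| = 29.3, M = (-26.7, -3.72). ∠FMA = 94.8° gives MA at 50.5° from the x-axis; with |MA| = 23.6, A = (-11.7, 14.5). ∠MAG = 46.5° gives AG at -83.0° from the x-axis; with |AG| = 22.2, G = (-8.97, -7.54). ∠AGD = 41.9° gives GD at 139° from the x-axis; with |GD| = 8.5, D = (-15.4, -1.96). Then cos ∠ADJ = DA·DJ / (|DA||DJ|), giving 70.1°.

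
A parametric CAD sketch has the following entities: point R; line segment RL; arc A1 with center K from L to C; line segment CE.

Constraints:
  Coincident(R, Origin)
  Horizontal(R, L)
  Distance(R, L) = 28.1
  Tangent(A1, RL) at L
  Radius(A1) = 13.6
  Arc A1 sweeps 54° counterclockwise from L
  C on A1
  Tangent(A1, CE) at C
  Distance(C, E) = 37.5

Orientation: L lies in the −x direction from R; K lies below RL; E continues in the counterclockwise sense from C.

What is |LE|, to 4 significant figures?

48.83

R is at the origin; RL is horizontal with |RL| = 28.1 and L on the −x side, so L = (-28.10, 0.000). A1 meets RL tangentially, so KL is at right angles to RL, so K = L + (0, -13.6) = (-28.10, -13.60). On A1, L sits at bearing 90° from K; a 54° counterclockwise sweep puts C at bearing 144°, so C = K + 13.6·(cos 144°, sin 144°) = (-39.10, -5.606). A1 meets CE tangentially, so KC is at right angles to CE, so CE runs along (−sin 144°, cos 144°); with |CE| = 37.5, E = (-61.14, -35.94). Then |LE| = |E − L| = 48.83.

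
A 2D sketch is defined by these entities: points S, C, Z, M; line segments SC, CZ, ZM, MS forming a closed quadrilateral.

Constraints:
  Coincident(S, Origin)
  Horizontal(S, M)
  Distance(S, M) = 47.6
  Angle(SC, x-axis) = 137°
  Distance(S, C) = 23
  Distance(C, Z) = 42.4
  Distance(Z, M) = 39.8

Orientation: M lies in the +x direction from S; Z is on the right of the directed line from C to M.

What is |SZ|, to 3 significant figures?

19.6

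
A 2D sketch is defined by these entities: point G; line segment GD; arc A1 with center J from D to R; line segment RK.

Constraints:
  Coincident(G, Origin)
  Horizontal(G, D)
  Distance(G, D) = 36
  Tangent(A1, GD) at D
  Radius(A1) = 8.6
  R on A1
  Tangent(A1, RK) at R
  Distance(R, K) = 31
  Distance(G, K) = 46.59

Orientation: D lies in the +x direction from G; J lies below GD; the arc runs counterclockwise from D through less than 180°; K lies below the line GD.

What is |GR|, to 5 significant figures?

28.578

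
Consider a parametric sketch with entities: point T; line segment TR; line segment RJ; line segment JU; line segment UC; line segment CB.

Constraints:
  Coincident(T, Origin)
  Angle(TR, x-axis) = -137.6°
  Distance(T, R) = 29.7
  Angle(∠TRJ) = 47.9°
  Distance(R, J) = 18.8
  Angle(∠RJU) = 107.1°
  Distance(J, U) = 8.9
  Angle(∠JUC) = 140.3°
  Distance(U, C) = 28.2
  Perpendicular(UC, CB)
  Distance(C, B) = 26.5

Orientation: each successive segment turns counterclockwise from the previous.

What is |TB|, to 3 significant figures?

33.9

T is at the origin; TR runs at -137.6° with length 29.7, so R = (-21.9, -20.0). ∠TRJ = 47.9° gives RJ at -5.50° from the x-axis; with |RJ| = 18.8, J = (-3.22, -21.8). ∠RJU = 107.1° gives JU at 67.4° from the x-axis; with |JU| = 8.9, U = (0.202, -13.6). ∠JUC = 140.3° gives UC at 107° from the x-axis; with |UC| = 28.2, C = (-8.09, 13.3). UC is perpendicular to CB, so CB runs at -163°; with |CB| = 26.5, B = (-33.4, 5.55). Then |TB| = |B − T| = 33.9.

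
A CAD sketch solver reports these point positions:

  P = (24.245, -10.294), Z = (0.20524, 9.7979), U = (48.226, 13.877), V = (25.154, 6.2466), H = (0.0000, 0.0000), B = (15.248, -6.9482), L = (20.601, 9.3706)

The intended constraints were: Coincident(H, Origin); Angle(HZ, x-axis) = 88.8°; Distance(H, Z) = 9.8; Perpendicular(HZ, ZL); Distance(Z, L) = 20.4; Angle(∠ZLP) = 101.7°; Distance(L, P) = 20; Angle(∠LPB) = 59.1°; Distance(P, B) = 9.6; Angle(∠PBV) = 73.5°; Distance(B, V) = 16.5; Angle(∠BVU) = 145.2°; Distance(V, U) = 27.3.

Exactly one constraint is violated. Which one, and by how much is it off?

Distance(V, U) = 27.3 — off by 3.00.

H = (0.00, 0.00) ✓; HZ at 88.80° ✓; |HZ| = 9.800 ✓; ∠(HZ, ZL) = 90.00° ✓; |ZL| = 20.40 ✓; ∠ZLP = 101.7° ✓; |LP| = 20.00 ✓; ∠LPB = 59.10° ✓; |PB| = 9.599 ✓; ∠PBV = 73.50° ✓; |BV| = 16.50 ✓; ∠BVU = 145.2° ✓; |VU| = 24.30 ✗.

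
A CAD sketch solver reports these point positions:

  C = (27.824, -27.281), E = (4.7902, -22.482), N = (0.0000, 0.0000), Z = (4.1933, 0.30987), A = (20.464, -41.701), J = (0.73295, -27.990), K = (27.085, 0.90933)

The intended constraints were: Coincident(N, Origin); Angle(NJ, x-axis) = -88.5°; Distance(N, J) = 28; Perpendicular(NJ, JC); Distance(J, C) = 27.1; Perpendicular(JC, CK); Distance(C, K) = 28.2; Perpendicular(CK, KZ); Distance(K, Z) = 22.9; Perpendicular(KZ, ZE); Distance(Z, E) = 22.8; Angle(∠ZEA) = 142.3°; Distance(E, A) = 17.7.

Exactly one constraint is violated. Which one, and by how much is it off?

Distance(E, A) = 17.7 — off by 7.10.

N = (0.00, 0.00) ✓; NJ at -88.50° ✓; |NJ| = 28.00 ✓; ∠(NJ, JC) = 90.00° ✓; |JC| = 27.10 ✓; ∠(JC, CK) = 90.00° ✓; |CK| = 28.20 ✓; ∠(CK, KZ) = 90.00° ✓; |KZ| = 22.90 ✓; ∠(KZ, ZE) = 90.00° ✓; |ZE| = 22.80 ✓; ∠ZEA = 142.3° ✓; |EA| = 24.80 ✗.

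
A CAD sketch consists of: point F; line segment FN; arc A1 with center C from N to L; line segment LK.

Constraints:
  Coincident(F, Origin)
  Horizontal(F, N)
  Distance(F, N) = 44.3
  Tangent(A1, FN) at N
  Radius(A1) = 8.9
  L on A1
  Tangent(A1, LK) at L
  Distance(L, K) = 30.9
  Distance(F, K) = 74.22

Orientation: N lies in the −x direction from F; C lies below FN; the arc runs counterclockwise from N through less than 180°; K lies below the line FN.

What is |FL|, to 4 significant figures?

52.25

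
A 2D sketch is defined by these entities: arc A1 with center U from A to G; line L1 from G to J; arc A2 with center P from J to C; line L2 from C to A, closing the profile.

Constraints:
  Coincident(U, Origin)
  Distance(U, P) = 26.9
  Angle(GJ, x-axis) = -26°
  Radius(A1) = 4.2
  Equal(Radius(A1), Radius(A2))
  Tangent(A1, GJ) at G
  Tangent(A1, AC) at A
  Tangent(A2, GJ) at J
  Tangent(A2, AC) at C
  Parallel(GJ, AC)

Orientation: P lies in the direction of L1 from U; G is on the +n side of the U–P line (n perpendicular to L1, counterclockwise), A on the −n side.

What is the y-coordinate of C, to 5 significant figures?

-15.567

The slot axis is L1's direction at -26.0°, so u = (cos -26.0°, sin -26.0°) = (0.89879, -0.43837) and n = (−sin -26.0°, cos -26.0°) = (0.43837, 0.89879). U is at the origin and P lies 26.9 along u from U, so P = 26.9·u = (24.178, -11.792). Tangency of A1 to both parallel lines with radius 4.2 puts G and A at U ± 4.2·n: G = (1.8412, 3.7749), A = (-1.8412, -3.7749). Equal radii place J and C the same way about P: J = P + 4.2·n = (26.019, -8.0172), C = P − 4.2·n = (22.336, -15.567). So C.y = -15.567.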